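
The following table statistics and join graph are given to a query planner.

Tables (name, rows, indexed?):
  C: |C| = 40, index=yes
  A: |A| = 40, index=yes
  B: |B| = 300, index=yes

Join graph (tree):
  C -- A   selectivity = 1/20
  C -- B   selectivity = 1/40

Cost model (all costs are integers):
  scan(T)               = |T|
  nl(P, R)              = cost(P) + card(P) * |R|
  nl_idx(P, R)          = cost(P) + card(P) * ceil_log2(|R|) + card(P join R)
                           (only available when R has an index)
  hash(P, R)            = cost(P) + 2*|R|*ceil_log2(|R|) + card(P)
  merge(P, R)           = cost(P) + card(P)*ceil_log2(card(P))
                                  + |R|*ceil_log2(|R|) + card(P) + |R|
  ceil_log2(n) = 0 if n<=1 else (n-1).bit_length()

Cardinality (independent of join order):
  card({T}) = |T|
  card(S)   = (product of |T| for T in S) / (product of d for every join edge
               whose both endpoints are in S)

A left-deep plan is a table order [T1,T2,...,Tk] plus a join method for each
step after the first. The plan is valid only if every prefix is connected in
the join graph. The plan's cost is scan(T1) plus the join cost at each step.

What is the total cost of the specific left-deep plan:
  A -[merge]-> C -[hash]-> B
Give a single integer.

6080

step 1: scan A: cost=40, card=40
step 2: join C via merge
    card(P join C) = 40*40/(20) = 80
    cost = 40 + 40*6 + 40*6 + 40 + 40 = 600
step 3: join B via hash
    card(P join B) = 80*300/(40) = 600
    cost = 600 + 2*300*9 + 80 = 6080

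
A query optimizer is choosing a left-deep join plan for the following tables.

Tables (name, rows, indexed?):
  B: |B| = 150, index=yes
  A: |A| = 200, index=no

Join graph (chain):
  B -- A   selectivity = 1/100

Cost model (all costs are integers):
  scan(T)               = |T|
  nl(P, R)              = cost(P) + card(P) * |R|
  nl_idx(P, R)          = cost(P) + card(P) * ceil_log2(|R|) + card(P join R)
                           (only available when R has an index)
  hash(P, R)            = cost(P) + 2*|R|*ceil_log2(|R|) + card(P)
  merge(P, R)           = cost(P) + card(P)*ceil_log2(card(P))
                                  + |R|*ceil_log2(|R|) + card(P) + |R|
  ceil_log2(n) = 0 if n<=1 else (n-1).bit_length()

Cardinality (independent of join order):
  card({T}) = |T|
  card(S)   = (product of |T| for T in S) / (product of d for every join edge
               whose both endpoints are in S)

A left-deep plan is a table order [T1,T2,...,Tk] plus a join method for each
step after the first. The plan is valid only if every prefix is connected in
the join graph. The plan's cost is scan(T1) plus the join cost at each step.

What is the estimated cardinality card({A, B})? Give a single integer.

Tables in S: A(200), B(150)
Edges inside S: B-A(d=100)
numerator = 200 * 150 = 30000
denominator = 100 = 100
card(S) = 30000 / 100 = 300

300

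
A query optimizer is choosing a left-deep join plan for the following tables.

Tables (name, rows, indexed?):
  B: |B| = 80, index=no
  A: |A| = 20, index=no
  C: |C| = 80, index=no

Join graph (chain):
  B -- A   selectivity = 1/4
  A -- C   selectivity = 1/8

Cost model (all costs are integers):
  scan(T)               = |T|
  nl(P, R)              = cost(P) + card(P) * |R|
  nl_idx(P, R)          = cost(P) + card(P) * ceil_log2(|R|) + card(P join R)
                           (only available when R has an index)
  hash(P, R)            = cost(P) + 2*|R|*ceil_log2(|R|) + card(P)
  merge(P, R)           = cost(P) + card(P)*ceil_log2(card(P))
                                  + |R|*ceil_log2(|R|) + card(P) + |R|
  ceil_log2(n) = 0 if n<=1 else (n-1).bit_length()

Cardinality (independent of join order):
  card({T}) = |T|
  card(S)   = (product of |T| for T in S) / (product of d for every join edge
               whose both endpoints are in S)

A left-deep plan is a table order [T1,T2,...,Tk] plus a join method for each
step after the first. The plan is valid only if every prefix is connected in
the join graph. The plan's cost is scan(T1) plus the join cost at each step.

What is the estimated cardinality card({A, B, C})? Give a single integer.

4000

Tables in S: A(20), B(80), C(80)
Edges inside S: B-A(d=4), A-C(d=8)
numerator = 20 * 80 * 80 = 128000
denominator = 4 * 8 = 32
card(S) = 128000 / 32 = 4000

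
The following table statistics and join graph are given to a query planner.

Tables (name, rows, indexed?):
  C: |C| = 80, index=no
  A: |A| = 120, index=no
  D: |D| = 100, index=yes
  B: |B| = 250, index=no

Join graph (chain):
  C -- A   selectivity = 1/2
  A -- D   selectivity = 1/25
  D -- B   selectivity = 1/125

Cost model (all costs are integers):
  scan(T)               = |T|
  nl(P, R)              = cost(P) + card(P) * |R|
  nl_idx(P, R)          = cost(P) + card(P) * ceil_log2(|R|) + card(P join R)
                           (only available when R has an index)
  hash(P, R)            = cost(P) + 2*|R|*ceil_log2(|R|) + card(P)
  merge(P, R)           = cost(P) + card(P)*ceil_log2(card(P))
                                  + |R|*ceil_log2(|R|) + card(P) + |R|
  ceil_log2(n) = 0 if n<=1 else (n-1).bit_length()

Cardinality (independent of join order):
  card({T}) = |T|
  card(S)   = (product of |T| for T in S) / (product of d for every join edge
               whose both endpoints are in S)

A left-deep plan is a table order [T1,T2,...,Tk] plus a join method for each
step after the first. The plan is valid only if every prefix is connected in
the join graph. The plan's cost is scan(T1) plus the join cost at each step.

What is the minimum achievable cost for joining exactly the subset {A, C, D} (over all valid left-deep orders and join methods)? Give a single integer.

Selinger DP over subsets of {A,C,D}:
  {C}: scan cost=80, card=80
  {A}: scan cost=120, card=120
  {D}: scan cost=100, card=100
  {AC}: card=4800; try (C,hash)→1360, (A,merge)→1680, (C,merge)→1720, (A,hash)→1840, (A,nl)→9680, (C,nl)→9720; best=1360 via (C,hash)
  {AD}: card=480; try (D,nl_idx)→1440, (D,hash)→1640, (A,merge)→1860, (D,merge)→1880, (A,hash)→1880, (A,nl)→12100 …(+1); best=1440 via (D,nl_idx)
  {ACD}: card=19200; try (C,hash)→3040, (C,merge)→6880, (D,hash)→7560, (C,nl)→39840, (D,nl_idx)→54160, (D,merge)→69360 …(+1); best=3040 via (C,hash)

3040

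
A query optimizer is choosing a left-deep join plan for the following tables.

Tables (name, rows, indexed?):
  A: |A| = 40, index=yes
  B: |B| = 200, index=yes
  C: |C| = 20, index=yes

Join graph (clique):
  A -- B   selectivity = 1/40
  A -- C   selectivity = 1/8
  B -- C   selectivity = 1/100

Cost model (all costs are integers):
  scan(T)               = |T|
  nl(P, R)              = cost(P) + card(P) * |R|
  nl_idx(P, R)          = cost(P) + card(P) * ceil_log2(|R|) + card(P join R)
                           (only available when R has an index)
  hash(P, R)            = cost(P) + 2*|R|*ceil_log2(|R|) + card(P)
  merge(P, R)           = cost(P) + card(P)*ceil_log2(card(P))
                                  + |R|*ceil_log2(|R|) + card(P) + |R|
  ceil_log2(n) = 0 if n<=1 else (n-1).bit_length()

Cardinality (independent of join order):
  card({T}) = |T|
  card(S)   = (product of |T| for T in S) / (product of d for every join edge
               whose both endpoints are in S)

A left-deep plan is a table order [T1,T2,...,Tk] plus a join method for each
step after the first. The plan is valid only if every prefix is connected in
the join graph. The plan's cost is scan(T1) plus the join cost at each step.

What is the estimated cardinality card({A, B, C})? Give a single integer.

Tables in S: A(40), B(200), C(20)
Edges inside S: A-B(d=40), A-C(d=8), B-C(d=100)
numerator = 40 * 200 * 20 = 160000
denominator = 40 * 8 * 100 = 32000
card(S) = 160000 / 32000 = 5

5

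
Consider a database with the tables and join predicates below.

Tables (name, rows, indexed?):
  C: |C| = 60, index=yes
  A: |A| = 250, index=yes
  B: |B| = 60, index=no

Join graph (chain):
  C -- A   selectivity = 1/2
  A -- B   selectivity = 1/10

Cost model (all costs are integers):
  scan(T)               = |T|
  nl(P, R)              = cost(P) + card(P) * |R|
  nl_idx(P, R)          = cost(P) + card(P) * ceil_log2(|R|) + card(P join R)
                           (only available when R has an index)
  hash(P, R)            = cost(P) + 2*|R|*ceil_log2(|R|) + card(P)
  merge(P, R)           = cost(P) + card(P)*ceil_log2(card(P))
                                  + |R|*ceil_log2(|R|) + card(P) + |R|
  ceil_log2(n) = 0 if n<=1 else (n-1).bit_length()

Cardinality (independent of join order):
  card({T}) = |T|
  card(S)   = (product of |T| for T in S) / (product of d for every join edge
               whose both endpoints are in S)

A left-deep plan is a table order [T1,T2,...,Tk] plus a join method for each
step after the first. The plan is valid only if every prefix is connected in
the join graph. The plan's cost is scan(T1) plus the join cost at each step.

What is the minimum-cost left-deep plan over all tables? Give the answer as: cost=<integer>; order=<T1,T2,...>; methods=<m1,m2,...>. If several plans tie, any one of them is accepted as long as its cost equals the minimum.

Selinger DP (subsets sized 1..n):
  {C}: scan cost=60, card=60
  {A}: scan cost=250, card=250
  {B}: scan cost=60, card=60
  {AC}: card=7500; try (C,hash)→1220, (A,merge)→2730, (C,merge)→2920, (A,hash)→4120, (A,nl_idx)→8040, (C,nl_idx)→9250 …(+2); best=1220 via (C,hash)
  {AB}: card=1500; try (B,hash)→1220, (A,nl_idx)→2040, (A,merge)→2730, (B,merge)→2920, (A,hash)→4120, (A,nl)→15060 …(+1); best=1220 via (B,hash)
  {ABC}: card=45000; try (C,hash)→3440, (B,hash)→9440, (C,merge)→19640, (C,nl_idx)→55220, (C,nl)→91220, (B,merge)→106640 …(+1); best=3440 via (C,hash)

cost=3440; order=A,B,C; methods=hash,hash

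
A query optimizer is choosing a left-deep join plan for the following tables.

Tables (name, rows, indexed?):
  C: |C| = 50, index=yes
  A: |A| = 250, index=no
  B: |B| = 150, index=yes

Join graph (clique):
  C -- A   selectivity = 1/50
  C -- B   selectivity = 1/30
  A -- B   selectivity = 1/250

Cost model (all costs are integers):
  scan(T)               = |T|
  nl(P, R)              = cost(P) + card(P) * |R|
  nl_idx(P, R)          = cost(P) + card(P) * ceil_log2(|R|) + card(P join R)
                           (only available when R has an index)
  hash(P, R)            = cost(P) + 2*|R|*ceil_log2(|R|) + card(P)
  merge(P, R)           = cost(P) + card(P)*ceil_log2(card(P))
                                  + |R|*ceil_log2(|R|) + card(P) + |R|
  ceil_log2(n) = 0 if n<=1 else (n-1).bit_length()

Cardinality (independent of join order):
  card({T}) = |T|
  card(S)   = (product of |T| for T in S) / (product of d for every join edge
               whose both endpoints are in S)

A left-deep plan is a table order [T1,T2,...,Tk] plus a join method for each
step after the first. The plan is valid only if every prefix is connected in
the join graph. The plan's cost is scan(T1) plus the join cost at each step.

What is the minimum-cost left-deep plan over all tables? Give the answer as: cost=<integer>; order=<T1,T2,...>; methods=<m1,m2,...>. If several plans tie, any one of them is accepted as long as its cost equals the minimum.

Selinger DP (subsets sized 1..n):
  {C}: scan cost=50, card=50
  {A}: scan cost=250, card=250
  {B}: scan cost=150, card=150
  {AC}: card=250; try (C,hash)→1100, (C,nl_idx)→2000, (A,merge)→2650, (C,merge)→2850, (A,hash)→4100, (A,nl)→12550 …(+1); best=1100 via (C,hash)
  {BC}: card=250; try (B,nl_idx)→700, (C,hash)→900, (C,nl_idx)→1300, (B,merge)→1750, (C,merge)→1850, (B,hash)→2500 …(+2); best=700 via (B,nl_idx)
  {AB}: card=150; try (B,nl_idx)→2400, (B,hash)→2900, (A,merge)→3750, (B,merge)→3850, (A,hash)→4300, (A,nl)→37650 …(+1); best=2400 via (B,nl_idx)
  {ABC}: card=5; try (B,nl_idx)→3105, (C,hash)→3150, (C,nl_idx)→3305, (B,hash)→3750, (C,merge)→4100, (B,merge)→4700 …(+5); best=3105 via (B,nl_idx)

cost=3105; order=A,C,B; methods=hash,nl_idx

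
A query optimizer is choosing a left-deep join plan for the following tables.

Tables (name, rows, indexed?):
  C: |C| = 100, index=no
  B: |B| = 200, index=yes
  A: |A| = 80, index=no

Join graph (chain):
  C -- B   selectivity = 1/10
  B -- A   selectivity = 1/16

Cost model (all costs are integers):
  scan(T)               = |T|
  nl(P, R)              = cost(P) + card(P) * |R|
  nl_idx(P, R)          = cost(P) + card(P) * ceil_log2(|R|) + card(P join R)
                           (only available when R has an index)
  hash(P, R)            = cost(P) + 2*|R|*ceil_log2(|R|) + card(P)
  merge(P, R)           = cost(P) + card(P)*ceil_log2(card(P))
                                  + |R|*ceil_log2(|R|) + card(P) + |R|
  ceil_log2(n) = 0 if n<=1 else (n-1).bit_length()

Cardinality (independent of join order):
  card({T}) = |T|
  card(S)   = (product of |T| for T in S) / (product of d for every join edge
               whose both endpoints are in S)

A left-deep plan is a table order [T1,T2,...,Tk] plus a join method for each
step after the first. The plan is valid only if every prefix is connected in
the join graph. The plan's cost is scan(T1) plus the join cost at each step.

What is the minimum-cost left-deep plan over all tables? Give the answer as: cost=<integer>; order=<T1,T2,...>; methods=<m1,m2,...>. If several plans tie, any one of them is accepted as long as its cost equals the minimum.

Selinger DP (subsets sized 1..n):
  {C}: scan cost=100, card=100
  {B}: scan cost=200, card=200
  {A}: scan cost=80, card=80
  {BC}: card=2000; try (C,hash)→1800, (B,merge)→2700, (C,merge)→2800, (B,nl_idx)→2900, (B,hash)→3400, (B,nl)→20100 …(+1); best=1800 via (C,hash)
  {AB}: card=1000; try (A,hash)→1520, (B,nl_idx)→1720, (B,merge)→2520, (A,merge)→2640, (B,hash)→3360, (B,nl)→16080 …(+1); best=1520 via (A,hash)
  {ABC}: card=10000; try (C,hash)→3920, (A,hash)→4920, (C,merge)→13320, (A,merge)→26440, (C,nl)→101520, (A,nl)→161800; best=3920 via (C,hash)

cost=3920; order=B,A,C; methods=hash,hash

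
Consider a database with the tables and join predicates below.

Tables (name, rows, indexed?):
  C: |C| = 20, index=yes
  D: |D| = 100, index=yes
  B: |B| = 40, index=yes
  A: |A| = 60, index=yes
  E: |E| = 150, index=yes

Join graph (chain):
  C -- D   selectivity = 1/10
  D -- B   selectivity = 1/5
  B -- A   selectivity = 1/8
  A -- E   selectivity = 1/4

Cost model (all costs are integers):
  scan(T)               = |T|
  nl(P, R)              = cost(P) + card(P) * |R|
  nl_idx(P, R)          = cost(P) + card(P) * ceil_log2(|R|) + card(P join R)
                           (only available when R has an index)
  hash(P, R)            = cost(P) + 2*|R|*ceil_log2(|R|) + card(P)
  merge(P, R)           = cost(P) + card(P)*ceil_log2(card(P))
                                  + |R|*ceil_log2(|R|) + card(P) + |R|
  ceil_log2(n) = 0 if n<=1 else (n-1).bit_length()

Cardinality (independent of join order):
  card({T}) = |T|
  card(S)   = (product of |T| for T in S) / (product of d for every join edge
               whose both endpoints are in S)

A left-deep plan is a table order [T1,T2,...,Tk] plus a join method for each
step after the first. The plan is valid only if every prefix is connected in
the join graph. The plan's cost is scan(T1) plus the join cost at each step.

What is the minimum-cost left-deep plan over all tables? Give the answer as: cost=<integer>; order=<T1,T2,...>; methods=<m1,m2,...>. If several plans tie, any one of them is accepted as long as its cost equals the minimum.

cost=17760; order=C,D,B,A,E; methods=nl_idx,hash,hash,hash

Selinger DP (subsets sized 1..n):
  {C}: scan cost=20, card=20
  {D}: scan cost=100, card=100
  {B}: scan cost=40, card=40
  {A}: scan cost=60, card=60
  {E}: scan cost=150, card=150
  {CD}: card=200; try (D,nl_idx)→360, (C,hash)→400, (C,nl_idx)→800, (D,merge)→940, (C,merge)→1020, (D,hash)→1440 …(+2); best=360 via (D,nl_idx)
  {BD}: card=800; try (B,hash)→680, (D,merge)→1120, (D,nl_idx)→1120, (B,merge)→1180, (D,hash)→1480, (B,nl_idx)→1500 …(+2); best=680 via (B,hash)
  {AB}: card=300; try (A,nl_idx)→580, (B,hash)→600, (B,nl_idx)→720, (A,merge)→740, (B,merge)→760, (A,hash)→800 …(+2); best=580 via (A,nl_idx)
  {AE}: card=2250; try (A,hash)→1020, (E,merge)→1830, (A,merge)→1920, (E,hash)→2520, (E,nl_idx)→2790, (A,nl_idx)→3300 …(+2); best=1020 via (A,hash)
  {BCD}: card=1600; try (B,hash)→1040, (C,hash)→1680, (B,merge)→2440, (B,nl_idx)→3160, (C,nl_idx)→6280, (B,nl)→8360 …(+2); best=1040 via (B,hash)
  {ABD}: card=6000; try (A,hash)→2200, (D,hash)→2280, (D,merge)→4380, (D,nl_idx)→8680, (A,merge)→9900, (A,nl_idx)→11480 …(+2); best=2200 via (A,hash)
  {ABE}: card=11250; try (E,hash)→3280, (B,hash)→3750, (E,merge)→4930, (E,nl_idx)→14230, (B,nl_idx)→25770, (B,merge)→30550 …(+2); best=3280 via (E,hash)
  {ABCD}: card=12000; try (A,hash)→3360, (C,hash)→8400, (A,merge)→20660, (A,nl_idx)→22640, (C,nl_idx)→44200, (C,merge)→86320 …(+2); best=3360 via (A,hash)
  {ABDE}: card=225000; try (E,hash)→10600, (D,hash)→15930, (E,merge)→87550, (D,merge)→172830, (E,nl_idx)→275200, (D,nl_idx)→307030 …(+2); best=10600 via (E,hash)
  {ABCDE}: card=450000; try (E,hash)→17760, (E,merge)→184710, (C,hash)→235800, (E,nl_idx)→549360, (C,nl_idx)→1585600, (E,nl)→1803360 …(+2); best=17760 via (E,hash)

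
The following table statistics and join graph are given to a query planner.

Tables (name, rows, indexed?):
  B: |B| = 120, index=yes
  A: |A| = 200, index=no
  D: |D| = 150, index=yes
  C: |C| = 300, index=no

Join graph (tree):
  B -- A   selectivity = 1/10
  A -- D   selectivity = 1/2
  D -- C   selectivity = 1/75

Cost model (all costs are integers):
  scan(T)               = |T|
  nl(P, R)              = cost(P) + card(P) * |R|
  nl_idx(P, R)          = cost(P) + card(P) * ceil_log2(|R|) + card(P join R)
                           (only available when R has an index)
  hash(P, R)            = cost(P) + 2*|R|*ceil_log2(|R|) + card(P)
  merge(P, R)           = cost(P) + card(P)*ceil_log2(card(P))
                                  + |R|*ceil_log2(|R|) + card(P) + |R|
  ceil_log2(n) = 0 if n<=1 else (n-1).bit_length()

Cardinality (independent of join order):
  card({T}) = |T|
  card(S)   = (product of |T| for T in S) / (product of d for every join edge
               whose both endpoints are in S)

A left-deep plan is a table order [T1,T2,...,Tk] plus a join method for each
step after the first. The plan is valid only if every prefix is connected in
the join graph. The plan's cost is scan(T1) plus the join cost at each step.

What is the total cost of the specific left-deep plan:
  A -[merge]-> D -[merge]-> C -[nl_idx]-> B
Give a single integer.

1371350

step 1: scan A: cost=200, card=200
step 2: join D via merge
    card(P join D) = 200*150/(2) = 15000
    cost = 200 + 200*8 + 150*8 + 200 + 150 = 3350
step 3: join C via merge
    card(P join C) = 15000*300/(75) = 60000
    cost = 3350 + 15000*14 + 300*9 + 15000 + 300 = 231350
step 4: join B via nl_idx
    card(P join B) = 60000*120/(10) = 720000
    cost = 231350 + 60000*7 + 720000 = 1371350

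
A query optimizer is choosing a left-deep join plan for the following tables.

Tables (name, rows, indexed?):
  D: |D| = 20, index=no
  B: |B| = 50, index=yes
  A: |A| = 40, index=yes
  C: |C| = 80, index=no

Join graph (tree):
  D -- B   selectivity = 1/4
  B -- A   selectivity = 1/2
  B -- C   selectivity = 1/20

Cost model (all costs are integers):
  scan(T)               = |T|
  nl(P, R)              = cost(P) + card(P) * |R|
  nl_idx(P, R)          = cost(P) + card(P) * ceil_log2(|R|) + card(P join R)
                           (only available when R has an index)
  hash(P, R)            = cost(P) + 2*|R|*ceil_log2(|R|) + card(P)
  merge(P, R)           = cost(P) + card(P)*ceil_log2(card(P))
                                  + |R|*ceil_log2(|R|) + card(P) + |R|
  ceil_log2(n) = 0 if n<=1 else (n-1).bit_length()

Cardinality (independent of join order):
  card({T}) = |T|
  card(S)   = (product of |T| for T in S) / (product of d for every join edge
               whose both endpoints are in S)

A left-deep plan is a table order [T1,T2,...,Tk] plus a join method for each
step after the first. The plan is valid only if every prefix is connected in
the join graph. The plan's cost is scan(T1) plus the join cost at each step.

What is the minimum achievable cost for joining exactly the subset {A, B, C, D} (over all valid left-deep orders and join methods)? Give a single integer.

2640

Selinger DP over subsets of {A,B,C,D}:
  {D}: scan cost=20, card=20
  {B}: scan cost=50, card=50
  {A}: scan cost=40, card=40
  {C}: scan cost=80, card=80
  {BD}: card=250; try (D,hash)→300, (B,nl_idx)→390, (B,merge)→490, (D,merge)→520, (B,hash)→640, (B,nl)→1020 …(+1); best=300 via (D,hash)
  {AB}: card=1000; try (A,hash)→580, (B,merge)→670, (B,hash)→680, (A,merge)→680, (B,nl_idx)→1280, (A,nl_idx)→1350 …(+2); best=580 via (A,hash)
  {BC}: card=200; try (B,hash)→760, (B,nl_idx)→760, (C,merge)→1040, (B,merge)→1070, (C,hash)→1220, (C,nl)→4050 …(+1); best=760 via (B,hash)
  {ABD}: card=5000; try (A,hash)→1030, (D,hash)→1780, (A,merge)→2830, (A,nl_idx)→6800, (A,nl)→10300, (D,merge)→11700 …(+1); best=1030 via (A,hash)
  {BCD}: card=1000; try (D,hash)→1160, (C,hash)→1670, (D,merge)→2680, (C,merge)→3190, (D,nl)→4760, (C,nl)→20300; best=1160 via (D,hash)
  {ABC}: card=4000; try (A,hash)→1440, (C,hash)→2700, (A,merge)→2840, (A,nl_idx)→5960, (A,nl)→8760, (C,merge)→12220 …(+1); best=1440 via (A,hash)
  {ABCD}: card=20000; try (A,hash)→2640, (D,hash)→5640, (C,hash)→7150, (A,merge)→12440, (A,nl_idx)→27160, (A,nl)→41160 …(+4); best=2640 via (A,hash)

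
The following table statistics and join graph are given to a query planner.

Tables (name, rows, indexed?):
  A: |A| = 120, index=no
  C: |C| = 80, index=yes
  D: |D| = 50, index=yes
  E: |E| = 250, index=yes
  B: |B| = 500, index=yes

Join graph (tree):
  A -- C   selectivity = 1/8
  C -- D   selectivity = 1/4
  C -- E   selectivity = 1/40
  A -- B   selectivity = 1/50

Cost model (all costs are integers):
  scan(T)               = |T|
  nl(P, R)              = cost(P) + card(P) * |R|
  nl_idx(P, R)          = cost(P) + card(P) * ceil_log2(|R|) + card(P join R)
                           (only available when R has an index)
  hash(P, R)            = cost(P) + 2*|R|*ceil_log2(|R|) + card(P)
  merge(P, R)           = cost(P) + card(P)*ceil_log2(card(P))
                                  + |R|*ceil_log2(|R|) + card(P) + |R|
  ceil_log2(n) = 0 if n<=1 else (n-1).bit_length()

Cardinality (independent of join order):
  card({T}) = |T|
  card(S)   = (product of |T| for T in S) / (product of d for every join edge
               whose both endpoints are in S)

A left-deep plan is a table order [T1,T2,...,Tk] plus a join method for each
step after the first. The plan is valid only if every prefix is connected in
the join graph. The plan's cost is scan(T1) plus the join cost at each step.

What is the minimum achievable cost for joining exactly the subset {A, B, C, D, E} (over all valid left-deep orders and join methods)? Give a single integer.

95500

Selinger DP over subsets of {A,B,C,D,E}:
  {A}: scan cost=120, card=120
  {C}: scan cost=80, card=80
  {D}: scan cost=50, card=50
  {E}: scan cost=250, card=250
  {B}: scan cost=500, card=500
  {AC}: card=1200; try (C,hash)→1360, (A,merge)→1680, (C,merge)→1720, (A,hash)→1840, (C,nl_idx)→2160, (A,nl)→9680 …(+1); best=1360 via (C,hash)
  {AB}: card=1200; try (B,nl_idx)→2400, (A,hash)→2680, (B,merge)→6080, (A,merge)→6460, (B,hash)→9240, (B,nl)→60120 …(+1); best=2400 via (B,nl_idx)
  {CD}: card=1000; try (D,hash)→760, (C,merge)→1040, (D,merge)→1070, (C,hash)→1220, (C,nl_idx)→1400, (D,nl_idx)→1560 …(+2); best=760 via (D,hash)
  {CE}: card=500; try (E,nl_idx)→1220, (C,hash)→1620, (C,nl_idx)→2500, (E,merge)→2970, (C,merge)→3140, (E,hash)→4160 …(+2); best=1220 via (E,nl_idx)
  {ACD}: card=15000; try (D,hash)→3160, (A,hash)→3440, (A,merge)→12720, (D,merge)→16110, (D,nl_idx)→23560, (D,nl)→61360 …(+1); best=3160 via (D,hash)
  {ACE}: card=7500; try (A,hash)→3400, (E,hash)→6560, (A,merge)→7180, (E,merge)→18010, (E,nl_idx)→18460, (A,nl)→61220 …(+1); best=3400 via (A,hash)
  {ABC}: card=12000; try (C,hash)→4720, (B,hash)→11560, (C,merge)→17440, (B,merge)→20760, (C,nl_idx)→22800, (B,nl_idx)→24160 …(+2); best=4720 via (C,hash)
  {CDE}: card=6250; try (D,hash)→2320, (E,hash)→5760, (D,merge)→6570, (D,nl_idx)→10470, (E,merge)→14010, (E,nl_idx)→15010 …(+2); best=2320 via (D,hash)
  {ACDE}: card=93750; try (A,hash)→10250, (D,hash)→11500, (E,hash)→22160, (A,merge)→90780, (D,merge)→108750, (D,nl_idx)→142150 …(+5); best=10250 via (A,hash)
  {ABCD}: card=150000; try (D,hash)→17320, (B,hash)→27160, (D,merge)→185070, (D,nl_idx)→226720, (B,merge)→233160, (B,nl_idx)→288160 …(+2); best=17320 via (D,hash)
  {ABCE}: card=75000; try (B,hash)→19900, (E,hash)→20720, (B,merge)→113400, (B,nl_idx)→145900, (E,nl_idx)→175720, (E,merge)→186970 …(+2); best=19900 via (B,hash)
  {ABCDE}: card=937500; try (D,hash)→95500, (B,hash)→113000, (E,hash)→171320, (D,merge)→1370250, (D,nl_idx)→1407400, (B,merge)→1702750 …(+6); best=95500 via (D,hash)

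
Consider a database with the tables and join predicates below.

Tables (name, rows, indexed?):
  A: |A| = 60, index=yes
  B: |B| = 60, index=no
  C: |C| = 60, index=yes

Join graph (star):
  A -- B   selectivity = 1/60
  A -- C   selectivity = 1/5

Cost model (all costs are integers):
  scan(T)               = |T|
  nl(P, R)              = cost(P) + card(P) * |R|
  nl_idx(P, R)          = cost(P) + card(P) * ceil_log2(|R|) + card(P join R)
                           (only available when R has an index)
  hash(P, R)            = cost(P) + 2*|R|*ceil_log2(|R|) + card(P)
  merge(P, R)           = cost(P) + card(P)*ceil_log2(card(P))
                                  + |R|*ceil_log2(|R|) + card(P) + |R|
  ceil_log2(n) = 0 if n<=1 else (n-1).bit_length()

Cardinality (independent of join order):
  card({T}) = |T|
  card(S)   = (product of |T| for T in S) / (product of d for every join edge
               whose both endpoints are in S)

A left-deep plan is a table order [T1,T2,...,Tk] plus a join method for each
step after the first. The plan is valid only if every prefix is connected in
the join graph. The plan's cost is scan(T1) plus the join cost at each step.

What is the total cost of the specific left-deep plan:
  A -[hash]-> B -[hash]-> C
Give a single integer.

step 1: scan A: cost=60, card=60
step 2: join B via hash
    card(P join B) = 60*60/(60) = 60
    cost = 60 + 2*60*6 + 60 = 840
step 3: join C via hash
    card(P join C) = 60*60/(5) = 720
    cost = 840 + 2*60*6 + 60 = 1620

1620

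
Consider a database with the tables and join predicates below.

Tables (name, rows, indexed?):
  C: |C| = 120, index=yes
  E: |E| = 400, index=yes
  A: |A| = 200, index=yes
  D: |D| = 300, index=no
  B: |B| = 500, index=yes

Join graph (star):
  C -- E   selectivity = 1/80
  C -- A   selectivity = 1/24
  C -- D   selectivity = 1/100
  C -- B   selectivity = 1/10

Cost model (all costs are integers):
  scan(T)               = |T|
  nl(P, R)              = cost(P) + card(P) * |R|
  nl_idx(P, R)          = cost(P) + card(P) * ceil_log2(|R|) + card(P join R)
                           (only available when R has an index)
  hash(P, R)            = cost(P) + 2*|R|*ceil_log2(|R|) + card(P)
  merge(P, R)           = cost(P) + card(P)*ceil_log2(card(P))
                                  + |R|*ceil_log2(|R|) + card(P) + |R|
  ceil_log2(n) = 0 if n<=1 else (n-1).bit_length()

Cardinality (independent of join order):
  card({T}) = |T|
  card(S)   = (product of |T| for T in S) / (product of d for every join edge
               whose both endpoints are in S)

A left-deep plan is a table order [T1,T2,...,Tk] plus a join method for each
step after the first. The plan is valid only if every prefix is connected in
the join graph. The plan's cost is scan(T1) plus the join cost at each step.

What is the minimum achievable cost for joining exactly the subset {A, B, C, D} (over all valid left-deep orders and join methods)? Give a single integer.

17840

Selinger DP over subsets of {A,B,C,D}:
  {C}: scan cost=120, card=120
  {A}: scan cost=200, card=200
  {D}: scan cost=300, card=300
  {B}: scan cost=500, card=500
  {AC}: card=1000; try (C,hash)→2080, (A,nl_idx)→2080, (C,nl_idx)→2600, (A,merge)→2880, (C,merge)→2960, (A,hash)→3440 …(+2); best=2080 via (C,hash)
  {CD}: card=360; try (C,hash)→2280, (C,nl_idx)→2760, (D,merge)→4080, (C,merge)→4260, (D,hash)→5640, (D,nl)→36120 …(+1); best=2280 via (C,hash)
  {BC}: card=6000; try (C,hash)→2680, (B,merge)→6080, (C,merge)→6460, (B,nl_idx)→7200, (B,hash)→9240, (C,nl_idx)→10000 …(+2); best=2680 via (C,hash)
  {ACD}: card=3000; try (A,hash)→5840, (A,merge)→7680, (A,nl_idx)→8160, (D,hash)→8480, (D,merge)→16080, (A,nl)→74280 …(+1); best=5840 via (A,hash)
  {ABC}: card=50000; try (A,hash)→11880, (B,hash)→12080, (B,merge)→18080, (B,nl_idx)→61080, (A,merge)→88480, (A,nl_idx)→100680 …(+2); best=11880 via (A,hash)
  {BCD}: card=18000; try (B,merge)→10880, (B,hash)→11640, (D,hash)→14080, (B,nl_idx)→23520, (D,merge)→89680, (B,nl)→182280 …(+1); best=10880 via (B,merge)
  {ABCD}: card=150000; try (B,hash)→17840, (A,hash)→32080, (B,merge)→49840, (D,hash)→67280, (B,nl_idx)→182840, (A,merge)→300680 …(+5); best=17840 via (B,hash)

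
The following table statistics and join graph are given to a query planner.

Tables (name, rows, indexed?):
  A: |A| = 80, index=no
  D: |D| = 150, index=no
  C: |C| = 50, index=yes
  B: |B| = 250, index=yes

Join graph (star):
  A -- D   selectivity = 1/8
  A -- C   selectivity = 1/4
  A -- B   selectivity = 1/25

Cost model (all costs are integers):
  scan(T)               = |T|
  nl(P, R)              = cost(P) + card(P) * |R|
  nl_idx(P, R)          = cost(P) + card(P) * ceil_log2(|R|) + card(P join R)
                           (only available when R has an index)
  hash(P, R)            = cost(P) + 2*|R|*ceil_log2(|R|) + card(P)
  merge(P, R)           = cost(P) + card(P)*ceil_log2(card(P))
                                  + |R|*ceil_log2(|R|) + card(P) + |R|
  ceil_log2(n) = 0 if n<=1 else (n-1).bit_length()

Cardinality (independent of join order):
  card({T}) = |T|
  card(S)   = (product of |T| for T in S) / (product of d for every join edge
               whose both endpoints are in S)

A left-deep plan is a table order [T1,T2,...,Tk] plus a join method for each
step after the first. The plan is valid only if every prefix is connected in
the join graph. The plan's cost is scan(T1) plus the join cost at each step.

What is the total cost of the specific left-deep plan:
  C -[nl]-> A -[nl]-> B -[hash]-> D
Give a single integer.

step 1: scan C: cost=50, card=50
step 2: join A via nl
    card(P join A) = 50*80/(4) = 1000
    cost = 50 + 50*80 = 4050
step 3: join B via nl
    card(P join B) = 1000*250/(25) = 10000
    cost = 4050 + 1000*250 = 254050
step 4: join D via hash
    card(P join D) = 10000*150/(8) = 187500
    cost = 254050 + 2*150*8 + 10000 = 266450

266450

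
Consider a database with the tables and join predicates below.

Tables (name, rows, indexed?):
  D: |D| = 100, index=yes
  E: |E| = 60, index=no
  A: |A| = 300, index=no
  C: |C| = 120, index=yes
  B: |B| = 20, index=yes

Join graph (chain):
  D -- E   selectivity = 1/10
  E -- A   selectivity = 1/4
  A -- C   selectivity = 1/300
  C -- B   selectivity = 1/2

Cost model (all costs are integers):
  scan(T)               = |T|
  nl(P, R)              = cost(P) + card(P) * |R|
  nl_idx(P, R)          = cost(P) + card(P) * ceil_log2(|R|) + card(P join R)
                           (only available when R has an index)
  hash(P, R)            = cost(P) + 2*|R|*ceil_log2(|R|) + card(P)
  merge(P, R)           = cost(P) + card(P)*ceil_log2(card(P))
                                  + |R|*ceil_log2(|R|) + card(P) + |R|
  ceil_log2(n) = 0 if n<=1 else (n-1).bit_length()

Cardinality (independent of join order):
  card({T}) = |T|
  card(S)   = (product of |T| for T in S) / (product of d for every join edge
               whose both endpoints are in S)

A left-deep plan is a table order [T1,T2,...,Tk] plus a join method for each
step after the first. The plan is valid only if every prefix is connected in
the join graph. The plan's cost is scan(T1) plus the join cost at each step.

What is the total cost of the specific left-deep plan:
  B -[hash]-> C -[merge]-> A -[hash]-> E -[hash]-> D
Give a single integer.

step 1: scan B: cost=20, card=20
step 2: join C via hash
    card(P join C) = 20*120/(2) = 1200
    cost = 20 + 2*120*7 + 20 = 1720
step 3: join A via merge
    card(P join A) = 1200*300/(300) = 1200
    cost = 1720 + 1200*11 + 300*9 + 1200 + 300 = 19120
step 4: join E via hash
    card(P join E) = 1200*60/(4) = 18000
    cost = 19120 + 2*60*6 + 1200 = 21040
step 5: join D via hash
    card(P join D) = 18000*100/(10) = 180000
    cost = 21040 + 2*100*7 + 18000 = 40440

40440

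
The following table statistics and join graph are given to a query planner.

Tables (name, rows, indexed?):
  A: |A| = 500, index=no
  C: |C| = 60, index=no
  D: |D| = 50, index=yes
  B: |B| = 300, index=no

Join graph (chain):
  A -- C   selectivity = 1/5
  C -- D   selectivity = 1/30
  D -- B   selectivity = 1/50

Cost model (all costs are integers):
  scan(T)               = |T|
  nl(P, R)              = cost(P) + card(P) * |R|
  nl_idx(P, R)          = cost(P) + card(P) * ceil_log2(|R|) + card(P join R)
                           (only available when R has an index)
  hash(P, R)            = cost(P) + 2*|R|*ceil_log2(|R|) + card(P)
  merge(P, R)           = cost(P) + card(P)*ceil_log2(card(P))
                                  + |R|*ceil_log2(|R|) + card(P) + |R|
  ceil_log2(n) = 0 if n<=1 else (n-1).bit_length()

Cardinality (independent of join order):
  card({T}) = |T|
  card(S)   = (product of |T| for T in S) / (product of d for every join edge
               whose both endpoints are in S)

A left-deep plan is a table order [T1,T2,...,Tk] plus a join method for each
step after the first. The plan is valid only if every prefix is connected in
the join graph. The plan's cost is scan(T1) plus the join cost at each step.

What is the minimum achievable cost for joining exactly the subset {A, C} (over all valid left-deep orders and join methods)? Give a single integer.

1720

Selinger DP over subsets of {A,C}:
  {A}: scan cost=500, card=500
  {C}: scan cost=60, card=60
  {AC}: card=6000; try (C,hash)→1720, (A,merge)→5480, (C,merge)→5920, (A,hash)→9120, (A,nl)→30060, (C,nl)→30500; best=1720 via (C,hash)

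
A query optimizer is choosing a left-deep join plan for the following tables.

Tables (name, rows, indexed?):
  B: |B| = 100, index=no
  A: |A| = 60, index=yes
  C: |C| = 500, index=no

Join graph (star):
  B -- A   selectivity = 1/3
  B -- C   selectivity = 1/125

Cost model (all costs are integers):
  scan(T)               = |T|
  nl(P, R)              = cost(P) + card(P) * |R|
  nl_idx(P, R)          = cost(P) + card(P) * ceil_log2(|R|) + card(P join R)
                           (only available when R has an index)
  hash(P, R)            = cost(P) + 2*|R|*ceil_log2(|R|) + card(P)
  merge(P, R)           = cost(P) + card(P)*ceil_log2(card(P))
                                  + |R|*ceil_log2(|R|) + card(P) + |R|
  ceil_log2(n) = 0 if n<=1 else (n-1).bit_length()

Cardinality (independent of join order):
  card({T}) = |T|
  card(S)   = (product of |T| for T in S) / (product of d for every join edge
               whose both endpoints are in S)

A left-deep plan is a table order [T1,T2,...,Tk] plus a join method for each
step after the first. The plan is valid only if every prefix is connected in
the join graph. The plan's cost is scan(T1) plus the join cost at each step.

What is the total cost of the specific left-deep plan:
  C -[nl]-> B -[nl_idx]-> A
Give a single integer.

step 1: scan C: cost=500, card=500
step 2: join B via nl
    card(P join B) = 500*100/(125) = 400
    cost = 500 + 500*100 = 50500
step 3: join A via nl_idx
    card(P join A) = 400*60/(3) = 8000
    cost = 50500 + 400*6 + 8000 = 60900

60900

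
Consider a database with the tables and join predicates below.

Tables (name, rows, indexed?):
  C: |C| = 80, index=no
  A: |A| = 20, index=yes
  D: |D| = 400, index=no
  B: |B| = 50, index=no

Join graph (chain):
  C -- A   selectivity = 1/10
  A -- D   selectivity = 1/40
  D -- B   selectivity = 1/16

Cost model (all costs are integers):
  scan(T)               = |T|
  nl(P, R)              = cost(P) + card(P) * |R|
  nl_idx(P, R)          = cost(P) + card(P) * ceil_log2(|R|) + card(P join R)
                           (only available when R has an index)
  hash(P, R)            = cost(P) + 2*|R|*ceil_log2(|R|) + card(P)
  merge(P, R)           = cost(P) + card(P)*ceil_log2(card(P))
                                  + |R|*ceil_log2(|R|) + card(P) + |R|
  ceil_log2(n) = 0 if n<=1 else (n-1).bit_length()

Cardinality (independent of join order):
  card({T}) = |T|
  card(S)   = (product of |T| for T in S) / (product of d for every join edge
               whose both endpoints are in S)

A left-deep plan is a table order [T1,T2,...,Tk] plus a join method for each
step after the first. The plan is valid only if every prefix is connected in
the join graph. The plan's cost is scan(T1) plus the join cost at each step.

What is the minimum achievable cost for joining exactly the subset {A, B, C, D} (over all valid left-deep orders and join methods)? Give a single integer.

Selinger DP over subsets of {A,B,C,D}:
  {C}: scan cost=80, card=80
  {A}: scan cost=20, card=20
  {D}: scan cost=400, card=400
  {B}: scan cost=50, card=50
  {AC}: card=160; try (A,hash)→360, (A,nl_idx)→640, (C,merge)→780, (A,merge)→840, (C,hash)→1160, (C,nl)→1620 …(+1); best=360 via (A,hash)
  {AD}: card=200; try (A,hash)→1000, (A,nl_idx)→2600, (D,merge)→4140, (A,merge)→4520, (D,hash)→7240, (D,nl)→8020 …(+1); best=1000 via (A,hash)
  {BD}: card=1250; try (B,hash)→1400, (D,merge)→4400, (B,merge)→4750, (D,hash)→7300, (D,nl)→20050, (B,nl)→20400; best=1400 via (B,hash)
  {ACD}: card=1600; try (C,hash)→2320, (C,merge)→3440, (D,merge)→5800, (D,hash)→7720, (C,nl)→17000, (D,nl)→64360; best=2320 via (C,hash)
  {ABD}: card=625; try (B,hash)→1800, (A,hash)→2850, (B,merge)→3150, (A,nl_idx)→8275, (B,nl)→11000, (A,merge)→16520 …(+1); best=1800 via (B,hash)
  {ABCD}: card=5000; try (C,hash)→3545, (B,hash)→4520, (C,merge)→9315, (B,merge)→21870, (C,nl)→51800, (B,nl)→82320; best=3545 via (C,hash)

3545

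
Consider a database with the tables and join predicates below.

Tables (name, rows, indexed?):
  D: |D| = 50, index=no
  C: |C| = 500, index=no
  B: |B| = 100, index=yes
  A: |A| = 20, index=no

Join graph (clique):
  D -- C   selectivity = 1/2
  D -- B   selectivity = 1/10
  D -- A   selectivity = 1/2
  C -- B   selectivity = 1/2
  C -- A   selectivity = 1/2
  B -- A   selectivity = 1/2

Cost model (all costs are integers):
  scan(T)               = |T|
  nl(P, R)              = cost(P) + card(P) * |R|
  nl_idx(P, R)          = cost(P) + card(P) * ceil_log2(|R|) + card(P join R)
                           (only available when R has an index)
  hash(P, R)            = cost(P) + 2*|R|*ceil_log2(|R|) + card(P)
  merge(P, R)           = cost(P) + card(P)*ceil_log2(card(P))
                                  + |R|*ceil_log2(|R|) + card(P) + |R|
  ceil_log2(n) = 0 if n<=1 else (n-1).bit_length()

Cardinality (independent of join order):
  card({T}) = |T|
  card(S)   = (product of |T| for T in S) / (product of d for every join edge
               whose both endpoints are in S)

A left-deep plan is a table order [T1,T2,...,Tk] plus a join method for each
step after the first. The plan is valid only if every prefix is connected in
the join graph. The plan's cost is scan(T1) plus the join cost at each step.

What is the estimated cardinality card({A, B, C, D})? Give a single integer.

156250

Tables in S: A(20), B(100), C(500), D(50)
Edges inside S: D-C(d=2), D-B(d=10), D-A(d=2), C-B(d=2), C-A(d=2), B-A(d=2)
numerator = 20 * 100 * 500 * 50 = 50000000
denominator = 2 * 10 * 2 * 2 * 2 * 2 = 320
card(S) = 50000000 / 320 = 156250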